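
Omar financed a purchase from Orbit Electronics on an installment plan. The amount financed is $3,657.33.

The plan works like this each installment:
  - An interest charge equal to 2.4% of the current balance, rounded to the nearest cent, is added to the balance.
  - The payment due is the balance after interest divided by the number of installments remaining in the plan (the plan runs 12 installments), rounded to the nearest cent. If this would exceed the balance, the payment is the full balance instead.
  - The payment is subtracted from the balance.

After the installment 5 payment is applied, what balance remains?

$2,402.05

Installment 1: $3,657.33 +$87.78 interest = $3,745.11; pay $312.09 → $3,433.02
Installment 2: $3,433.02 +$82.39 interest = $3,515.41; pay $319.58 → $3,195.83
Installment 3: $3,195.83 +$76.70 interest = $3,272.53; pay $327.25 → $2,945.28
Installment 4: $2,945.28 +$70.69 interest = $3,015.97; pay $335.11 → $2,680.86
Installment 5: $2,680.86 +$64.34 interest = $2,745.20; pay $343.15 → $2,402.05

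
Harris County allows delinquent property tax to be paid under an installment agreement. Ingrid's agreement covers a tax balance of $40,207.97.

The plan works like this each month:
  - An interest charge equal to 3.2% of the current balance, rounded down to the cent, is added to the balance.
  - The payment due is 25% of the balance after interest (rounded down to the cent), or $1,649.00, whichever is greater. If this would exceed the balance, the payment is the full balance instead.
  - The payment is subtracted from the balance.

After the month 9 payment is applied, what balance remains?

Month 1: opening $40,207.97; interest $1,286.65 → $41,494.62; payment $10,373.65; balance $31,120.97
Month 2: opening $31,120.97; interest $995.87 → $32,116.84; payment $8,029.21; balance $24,087.63
Month 3: opening $24,087.63; interest $770.80 → $24,858.43; payment $6,214.60; balance $18,643.83
Month 4: opening $18,643.83; interest $596.60 → $19,240.43; payment $4,810.10; balance $14,430.33
Month 5: opening $14,430.33; interest $461.77 → $14,892.10; payment $3,723.02; balance $11,169.08
Month 6: opening $11,169.08; interest $357.41 → $11,526.49; payment $2,881.62; balance $8,644.87
Month 7: opening $8,644.87; interest $276.63 → $8,921.50; payment $2,230.37; balance $6,691.13
Month 8: opening $6,691.13; interest $214.11 → $6,905.24; payment $1,726.31; balance $5,178.93
Month 9: opening $5,178.93; interest $165.72 → $5,344.65; payment $1,649.00; balance $3,695.65

$3,695.65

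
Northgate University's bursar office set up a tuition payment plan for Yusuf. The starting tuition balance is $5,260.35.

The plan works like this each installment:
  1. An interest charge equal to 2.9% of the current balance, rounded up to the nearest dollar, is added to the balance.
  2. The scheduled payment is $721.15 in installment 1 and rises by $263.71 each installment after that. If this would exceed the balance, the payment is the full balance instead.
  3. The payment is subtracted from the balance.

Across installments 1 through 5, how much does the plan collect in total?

Installment 1: $5,260.35 +$153.00 interest = $5,413.35; pay $721.15 → $4,692.20
Installment 2: $4,692.20 +$137.00 interest = $4,829.20; pay $984.86 → $3,844.34
Installment 3: $3,844.34 +$112.00 interest = $3,956.34; pay $1,248.57 → $2,707.77
Installment 4: $2,707.77 +$79.00 interest = $2,786.77; pay $1,512.28 → $1,274.49
Installment 5: $1,274.49 +$37.00 interest = $1,311.49; pay $1,311.49 → $0.00
Total paid: $5,778.35

$5,778.35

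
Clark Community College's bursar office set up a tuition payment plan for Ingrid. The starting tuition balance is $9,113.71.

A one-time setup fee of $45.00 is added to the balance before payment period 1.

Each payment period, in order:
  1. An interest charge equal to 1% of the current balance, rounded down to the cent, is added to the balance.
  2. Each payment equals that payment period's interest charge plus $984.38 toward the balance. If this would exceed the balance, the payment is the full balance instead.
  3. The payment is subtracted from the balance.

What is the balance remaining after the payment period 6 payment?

$3,252.43

# | Opening | Interest | Payment | End bal
1 | $9,158.71 | $91.58 | $1,075.96 | $8,174.33
2 | $8,174.33 | $81.74 | $1,066.12 | $7,189.95
3 | $7,189.95 | $71.89 | $1,056.27 | $6,205.57
4 | $6,205.57 | $62.05 | $1,046.43 | $5,221.19
5 | $5,221.19 | $52.21 | $1,036.59 | $4,236.81
6 | $4,236.81 | $42.36 | $1,026.74 | $3,252.43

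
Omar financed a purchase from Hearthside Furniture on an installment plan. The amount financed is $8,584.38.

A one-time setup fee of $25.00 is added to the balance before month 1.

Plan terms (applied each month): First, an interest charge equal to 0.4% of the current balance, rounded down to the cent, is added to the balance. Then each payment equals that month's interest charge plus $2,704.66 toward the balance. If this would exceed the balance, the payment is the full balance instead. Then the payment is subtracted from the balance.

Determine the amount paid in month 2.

# | Opening | Interest | Payment | End bal
1 | $8,609.38 | $34.43 | $2,739.09 | $5,904.72
2 | $5,904.72 | $23.61 | $2,728.27 | $3,200.06

$2,728.27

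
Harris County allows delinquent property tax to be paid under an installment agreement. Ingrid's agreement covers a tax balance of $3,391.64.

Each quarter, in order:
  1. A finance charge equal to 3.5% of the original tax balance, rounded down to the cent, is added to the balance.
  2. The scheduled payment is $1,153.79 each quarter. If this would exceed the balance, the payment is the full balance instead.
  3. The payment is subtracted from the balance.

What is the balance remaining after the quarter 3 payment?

Quarter 1: opening $3,391.64; interest $118.70 → $3,510.34; payment $1,153.79; balance $2,356.55
Quarter 2: opening $2,356.55; interest $118.70 → $2,475.25; payment $1,153.79; balance $1,321.46
Quarter 3: opening $1,321.46; interest $118.70 → $1,440.16; payment $1,153.79; balance $286.37

$286.37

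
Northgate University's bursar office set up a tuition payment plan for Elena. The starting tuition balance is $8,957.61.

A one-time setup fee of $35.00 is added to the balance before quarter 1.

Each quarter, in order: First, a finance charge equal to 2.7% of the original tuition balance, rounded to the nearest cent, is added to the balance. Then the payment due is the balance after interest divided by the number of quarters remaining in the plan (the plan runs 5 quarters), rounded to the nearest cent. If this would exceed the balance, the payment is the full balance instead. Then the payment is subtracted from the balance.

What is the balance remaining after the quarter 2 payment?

Quarter 1: opening $8,992.61; interest $241.86 → $9,234.47; payment $1,846.89; balance $7,387.58
Quarter 2: opening $7,387.58; interest $241.86 → $7,629.44; payment $1,907.36; balance $5,722.08

$5,722.08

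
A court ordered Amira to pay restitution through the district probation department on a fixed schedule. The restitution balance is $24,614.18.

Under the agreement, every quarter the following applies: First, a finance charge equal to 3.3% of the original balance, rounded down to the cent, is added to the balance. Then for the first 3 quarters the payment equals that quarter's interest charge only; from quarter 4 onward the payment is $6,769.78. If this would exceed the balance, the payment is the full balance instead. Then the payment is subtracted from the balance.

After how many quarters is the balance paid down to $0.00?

Quarter 1: $24,614.18 +$812.26 interest = $25,426.44; pay $812.26 → $24,614.18
Quarter 2: $24,614.18 +$812.26 interest = $25,426.44; pay $812.26 → $24,614.18
Quarter 3: $24,614.18 +$812.26 interest = $25,426.44; pay $812.26 → $24,614.18
Quarter 4: $24,614.18 +$812.26 interest = $25,426.44; pay $6,769.78 → $18,656.66
Quarter 5: $18,656.66 +$812.26 interest = $19,468.92; pay $6,769.78 → $12,699.14
Quarter 6: $12,699.14 +$812.26 interest = $13,511.40; pay $6,769.78 → $6,741.62
Quarter 7: $6,741.62 +$812.26 interest = $7,553.88; pay $6,769.78 → $784.10
Quarter 8: $784.10 +$812.26 interest = $1,596.36; pay $1,596.36 → $0.00
Balance reaches $0.00 in quarter 8.

8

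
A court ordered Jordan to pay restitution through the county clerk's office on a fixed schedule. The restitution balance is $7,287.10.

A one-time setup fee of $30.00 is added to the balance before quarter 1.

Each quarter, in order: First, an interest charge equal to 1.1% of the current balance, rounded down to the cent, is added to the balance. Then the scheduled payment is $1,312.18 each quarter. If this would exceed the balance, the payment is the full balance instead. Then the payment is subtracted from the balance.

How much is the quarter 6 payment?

Quarter 1: opening $7,317.10; interest $80.48 → $7,397.58; payment $1,312.18; balance $6,085.40
Quarter 2: opening $6,085.40; interest $66.93 → $6,152.33; payment $1,312.18; balance $4,840.15
Quarter 3: opening $4,840.15; interest $53.24 → $4,893.39; payment $1,312.18; balance $3,581.21
Quarter 4: opening $3,581.21; interest $39.39 → $3,620.60; payment $1,312.18; balance $2,308.42
Quarter 5: opening $2,308.42; interest $25.39 → $2,333.81; payment $1,312.18; balance $1,021.63
Quarter 6: opening $1,021.63; interest $11.23 → $1,032.86; payment $1,032.86; balance $0.00

$1,032.86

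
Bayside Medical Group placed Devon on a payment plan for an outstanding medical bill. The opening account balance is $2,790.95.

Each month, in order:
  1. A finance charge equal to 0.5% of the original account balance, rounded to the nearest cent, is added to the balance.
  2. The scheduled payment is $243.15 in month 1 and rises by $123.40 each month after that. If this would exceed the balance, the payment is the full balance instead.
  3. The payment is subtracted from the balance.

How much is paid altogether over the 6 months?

$2,874.65

Month 1: opening $2,790.95; interest $13.95 → $2,804.90; payment $243.15; balance $2,561.75
Month 2: opening $2,561.75; interest $13.95 → $2,575.70; payment $366.55; balance $2,209.15
Month 3: opening $2,209.15; interest $13.95 → $2,223.10; payment $489.95; balance $1,733.15
Month 4: opening $1,733.15; interest $13.95 → $1,747.10; payment $613.35; balance $1,133.75
Month 5: opening $1,133.75; interest $13.95 → $1,147.70; payment $736.75; balance $410.95
Month 6: opening $410.95; interest $13.95 → $424.90; payment $424.90; balance $0.00
Total paid: $2,874.65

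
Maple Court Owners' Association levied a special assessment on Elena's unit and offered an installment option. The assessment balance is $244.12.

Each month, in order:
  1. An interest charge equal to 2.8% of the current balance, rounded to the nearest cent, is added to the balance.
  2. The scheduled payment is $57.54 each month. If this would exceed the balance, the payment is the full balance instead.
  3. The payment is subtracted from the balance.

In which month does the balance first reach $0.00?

Month 1: opening $244.12; interest $6.84 → $250.96; payment $57.54; balance $193.42
Month 2: opening $193.42; interest $5.42 → $198.84; payment $57.54; balance $141.30
Month 3: opening $141.30; interest $3.96 → $145.26; payment $57.54; balance $87.72
Month 4: opening $87.72; interest $2.46 → $90.18; payment $57.54; balance $32.64
Month 5: opening $32.64; interest $0.91 → $33.55; payment $33.55; balance $0.00
Balance reaches $0.00 in month 5.

5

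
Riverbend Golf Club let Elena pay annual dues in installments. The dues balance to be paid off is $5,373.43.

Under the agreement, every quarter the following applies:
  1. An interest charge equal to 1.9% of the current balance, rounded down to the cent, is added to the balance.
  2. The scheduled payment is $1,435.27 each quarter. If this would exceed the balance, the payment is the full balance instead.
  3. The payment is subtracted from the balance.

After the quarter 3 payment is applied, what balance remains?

$1,297.42

# | Opening | Interest | Payment | End bal
1 | $5,373.43 | $102.09 | $1,435.27 | $4,040.25
2 | $4,040.25 | $76.76 | $1,435.27 | $2,681.74
3 | $2,681.74 | $50.95 | $1,435.27 | $1,297.42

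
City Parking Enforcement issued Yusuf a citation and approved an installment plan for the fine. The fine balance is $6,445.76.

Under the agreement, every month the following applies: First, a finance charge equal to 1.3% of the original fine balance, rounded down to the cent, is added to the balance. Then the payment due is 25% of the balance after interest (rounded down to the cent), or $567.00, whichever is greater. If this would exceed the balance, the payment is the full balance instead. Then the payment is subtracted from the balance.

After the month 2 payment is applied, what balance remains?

# | Opening | Interest | Payment | End bal
1 | $6,445.76 | $83.79 | $1,632.38 | $4,897.17
2 | $4,897.17 | $83.79 | $1,245.24 | $3,735.72

$3,735.72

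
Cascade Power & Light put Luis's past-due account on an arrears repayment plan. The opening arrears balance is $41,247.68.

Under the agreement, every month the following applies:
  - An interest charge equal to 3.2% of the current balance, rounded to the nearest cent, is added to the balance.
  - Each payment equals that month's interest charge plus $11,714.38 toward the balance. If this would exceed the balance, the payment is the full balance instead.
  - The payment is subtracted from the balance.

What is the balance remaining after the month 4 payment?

Month 1: opening $41,247.68; interest $1,319.93 → $42,567.61; payment $13,034.31; balance $29,533.30
Month 2: opening $29,533.30; interest $945.07 → $30,478.37; payment $12,659.45; balance $17,818.92
Month 3: opening $17,818.92; interest $570.21 → $18,389.13; payment $12,284.59; balance $6,104.54
Month 4: opening $6,104.54; interest $195.35 → $6,299.89; payment $6,299.89; balance $0.00

$0.00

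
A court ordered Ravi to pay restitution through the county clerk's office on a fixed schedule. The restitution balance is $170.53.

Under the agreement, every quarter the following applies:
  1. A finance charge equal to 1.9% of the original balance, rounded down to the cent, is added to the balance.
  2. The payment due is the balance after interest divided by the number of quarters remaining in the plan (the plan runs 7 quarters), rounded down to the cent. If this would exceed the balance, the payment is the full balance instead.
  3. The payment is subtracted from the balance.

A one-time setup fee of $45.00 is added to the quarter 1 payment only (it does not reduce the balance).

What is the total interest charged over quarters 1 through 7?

Quarter 1: opening $170.53; interest $3.24 → $173.77; payment $24.82 (+ $45.00 fee); balance $148.95
Quarter 2: opening $148.95; interest $3.24 → $152.19; payment $25.36; balance $126.83
Quarter 3: opening $126.83; interest $3.24 → $130.07; payment $26.01; balance $104.06
Quarter 4: opening $104.06; interest $3.24 → $107.30; payment $26.82; balance $80.48
Quarter 5: opening $80.48; interest $3.24 → $83.72; payment $27.90; balance $55.82
Quarter 6: opening $55.82; interest $3.24 → $59.06; payment $29.53; balance $29.53
Quarter 7: opening $29.53; interest $3.24 → $32.77; payment $32.77; balance $0.00
Total interest: $3.24 + $3.24 + $3.24 + $3.24 + $3.24 + $3.24 + $3.24 = $22.68

$22.68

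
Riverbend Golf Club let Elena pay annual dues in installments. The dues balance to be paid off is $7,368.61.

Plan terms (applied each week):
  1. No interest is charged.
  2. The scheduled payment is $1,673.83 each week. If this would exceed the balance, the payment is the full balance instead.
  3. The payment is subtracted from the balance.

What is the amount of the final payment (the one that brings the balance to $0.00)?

$673.29

Week 1: $7,368.61 − $1,673.83 → $5,694.78
Week 2: $5,694.78 − $1,673.83 → $4,020.95
Week 3: $4,020.95 − $1,673.83 → $2,347.12
Week 4: $2,347.12 − $1,673.83 → $673.29
Week 5: $673.29 − $673.29 → $0.00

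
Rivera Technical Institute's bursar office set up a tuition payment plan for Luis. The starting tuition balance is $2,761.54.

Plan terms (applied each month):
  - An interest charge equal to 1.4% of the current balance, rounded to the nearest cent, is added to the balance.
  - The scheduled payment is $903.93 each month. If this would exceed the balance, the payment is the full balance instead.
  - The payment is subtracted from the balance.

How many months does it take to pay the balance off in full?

4

# | Opening | Interest | Payment | End bal
1 | $2,761.54 | $38.66 | $903.93 | $1,896.27
2 | $1,896.27 | $26.55 | $903.93 | $1,018.89
3 | $1,018.89 | $14.26 | $903.93 | $129.22
4 | $129.22 | $1.81 | $131.03 | $0.00
Balance reaches $0.00 in month 4.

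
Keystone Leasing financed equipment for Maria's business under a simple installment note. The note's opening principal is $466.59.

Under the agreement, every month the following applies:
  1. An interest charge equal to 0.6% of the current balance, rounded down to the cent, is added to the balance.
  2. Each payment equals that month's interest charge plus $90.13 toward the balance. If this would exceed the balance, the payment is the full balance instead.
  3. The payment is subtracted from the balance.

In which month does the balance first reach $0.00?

6

Month 1: opening $466.59; interest $2.79 → $469.38; payment $92.92; balance $376.46
Month 2: opening $376.46; interest $2.25 → $378.71; payment $92.38; balance $286.33
Month 3: opening $286.33; interest $1.71 → $288.04; payment $91.84; balance $196.20
Month 4: opening $196.20; interest $1.17 → $197.37; payment $91.30; balance $106.07
Month 5: opening $106.07; interest $0.63 → $106.70; payment $90.76; balance $15.94
Month 6: opening $15.94; interest $0.09 → $16.03; payment $16.03; balance $0.00
Balance reaches $0.00 in month 6.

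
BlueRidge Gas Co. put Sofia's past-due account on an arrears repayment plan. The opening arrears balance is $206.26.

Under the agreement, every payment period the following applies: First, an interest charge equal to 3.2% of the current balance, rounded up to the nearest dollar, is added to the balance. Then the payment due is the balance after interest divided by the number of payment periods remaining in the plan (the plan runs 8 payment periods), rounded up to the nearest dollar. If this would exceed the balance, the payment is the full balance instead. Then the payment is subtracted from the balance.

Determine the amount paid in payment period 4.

$30.00

Payment period 1: opening $206.26; interest $7.00 → $213.26; payment $27.00; balance $186.26
Payment period 2: opening $186.26; interest $6.00 → $192.26; payment $28.00; balance $164.26
Payment period 3: opening $164.26; interest $6.00 → $170.26; payment $29.00; balance $141.26
Payment period 4: opening $141.26; interest $5.00 → $146.26; payment $30.00; balance $116.26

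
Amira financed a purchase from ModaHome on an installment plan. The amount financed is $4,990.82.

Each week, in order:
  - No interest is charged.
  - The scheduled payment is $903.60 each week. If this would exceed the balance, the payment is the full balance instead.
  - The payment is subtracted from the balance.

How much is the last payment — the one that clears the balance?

Week 1: opening $4,990.82; payment $903.60; balance $4,087.22
Week 2: opening $4,087.22; payment $903.60; balance $3,183.62
Week 3: opening $3,183.62; payment $903.60; balance $2,280.02
Week 4: opening $2,280.02; payment $903.60; balance $1,376.42
Week 5: opening $1,376.42; payment $903.60; balance $472.82
Week 6: opening $472.82; payment $472.82; balance $0.00

$472.82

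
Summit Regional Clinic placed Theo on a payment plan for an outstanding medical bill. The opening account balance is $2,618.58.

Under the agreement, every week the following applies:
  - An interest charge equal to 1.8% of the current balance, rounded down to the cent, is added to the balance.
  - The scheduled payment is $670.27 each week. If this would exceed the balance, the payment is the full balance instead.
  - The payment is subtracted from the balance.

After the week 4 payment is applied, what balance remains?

$57.90

Week 1: $2,618.58 +$47.13 interest = $2,665.71; pay $670.27 → $1,995.44
Week 2: $1,995.44 +$35.91 interest = $2,031.35; pay $670.27 → $1,361.08
Week 3: $1,361.08 +$24.49 interest = $1,385.57; pay $670.27 → $715.30
Week 4: $715.30 +$12.87 interest = $728.17; pay $670.27 → $57.90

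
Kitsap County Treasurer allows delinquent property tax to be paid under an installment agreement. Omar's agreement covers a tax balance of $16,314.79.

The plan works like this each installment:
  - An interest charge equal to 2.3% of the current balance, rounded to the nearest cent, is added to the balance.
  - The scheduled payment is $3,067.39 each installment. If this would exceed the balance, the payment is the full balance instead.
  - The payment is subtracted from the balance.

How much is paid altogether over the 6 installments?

# | Opening | Interest | Payment | End bal
1 | $16,314.79 | $375.24 | $3,067.39 | $13,622.64
2 | $13,622.64 | $313.32 | $3,067.39 | $10,868.57
3 | $10,868.57 | $249.98 | $3,067.39 | $8,051.16
4 | $8,051.16 | $185.18 | $3,067.39 | $5,168.95
5 | $5,168.95 | $118.89 | $3,067.39 | $2,220.45
6 | $2,220.45 | $51.07 | $2,271.52 | $0.00
Total paid: $17,608.47

$17,608.47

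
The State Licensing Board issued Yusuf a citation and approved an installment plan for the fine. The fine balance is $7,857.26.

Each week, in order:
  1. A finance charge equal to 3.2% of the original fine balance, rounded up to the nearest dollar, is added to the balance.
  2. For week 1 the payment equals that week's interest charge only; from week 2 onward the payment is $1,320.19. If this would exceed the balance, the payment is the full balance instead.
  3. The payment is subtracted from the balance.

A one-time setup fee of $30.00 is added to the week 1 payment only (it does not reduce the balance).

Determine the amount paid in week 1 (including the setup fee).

$282.00

# | Opening | Interest | Payment | Fee | End bal
1 | $7,857.26 | $252.00 | $252.00 | $30.00 | $7,857.26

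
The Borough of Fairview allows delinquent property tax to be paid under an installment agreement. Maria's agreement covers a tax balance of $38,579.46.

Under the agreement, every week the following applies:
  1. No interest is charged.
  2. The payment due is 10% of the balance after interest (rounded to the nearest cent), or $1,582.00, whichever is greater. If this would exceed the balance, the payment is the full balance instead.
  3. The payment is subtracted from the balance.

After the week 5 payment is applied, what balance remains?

$22,780.78

Week 1: opening $38,579.46; payment $3,857.95; balance $34,721.51
Week 2: opening $34,721.51; payment $3,472.15; balance $31,249.36
Week 3: opening $31,249.36; payment $3,124.94; balance $28,124.42
Week 4: opening $28,124.42; payment $2,812.44; balance $25,311.98
Week 5: opening $25,311.98; payment $2,531.20; balance $22,780.78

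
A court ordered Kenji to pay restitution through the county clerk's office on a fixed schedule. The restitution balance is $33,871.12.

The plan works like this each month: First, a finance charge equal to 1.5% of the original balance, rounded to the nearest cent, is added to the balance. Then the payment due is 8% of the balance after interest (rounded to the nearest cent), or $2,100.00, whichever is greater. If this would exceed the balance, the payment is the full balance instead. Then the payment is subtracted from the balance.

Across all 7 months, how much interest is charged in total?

# | Opening | Interest | Payment | End bal
1 | $33,871.12 | $508.07 | $2,750.34 | $31,628.85
2 | $31,628.85 | $508.07 | $2,570.95 | $29,565.97
3 | $29,565.97 | $508.07 | $2,405.92 | $27,668.12
4 | $27,668.12 | $508.07 | $2,254.10 | $25,922.09
5 | $25,922.09 | $508.07 | $2,114.41 | $24,315.75
6 | $24,315.75 | $508.07 | $2,100.00 | $22,723.82
7 | $22,723.82 | $508.07 | $2,100.00 | $21,131.89
Total interest: $508.07 + $508.07 + $508.07 + $508.07 + $508.07 + $508.07 + $508.07 = $3,556.49

$3,556.49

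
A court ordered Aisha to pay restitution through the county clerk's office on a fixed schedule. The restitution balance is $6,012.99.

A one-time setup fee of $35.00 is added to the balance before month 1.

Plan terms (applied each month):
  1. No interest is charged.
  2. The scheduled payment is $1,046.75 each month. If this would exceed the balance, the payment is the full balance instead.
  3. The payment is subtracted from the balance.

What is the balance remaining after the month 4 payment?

Month 1: opening $6,047.99; payment $1,046.75; balance $5,001.24
Month 2: opening $5,001.24; payment $1,046.75; balance $3,954.49
Month 3: opening $3,954.49; payment $1,046.75; balance $2,907.74
Month 4: opening $2,907.74; payment $1,046.75; balance $1,860.99

$1,860.99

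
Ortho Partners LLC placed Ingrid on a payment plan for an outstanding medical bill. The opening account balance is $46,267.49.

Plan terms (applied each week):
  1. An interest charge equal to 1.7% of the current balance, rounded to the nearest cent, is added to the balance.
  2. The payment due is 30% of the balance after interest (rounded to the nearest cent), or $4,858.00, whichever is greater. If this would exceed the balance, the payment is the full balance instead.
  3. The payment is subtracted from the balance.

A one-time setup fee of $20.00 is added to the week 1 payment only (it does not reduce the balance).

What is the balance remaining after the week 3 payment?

$16,692.94

Week 1: $46,267.49 +$786.55 interest = $47,054.04; pay $14,116.21 (+ $20.00 fee) → $32,937.83
Week 2: $32,937.83 +$559.94 interest = $33,497.77; pay $10,049.33 → $23,448.44
Week 3: $23,448.44 +$398.62 interest = $23,847.06; pay $7,154.12 → $16,692.94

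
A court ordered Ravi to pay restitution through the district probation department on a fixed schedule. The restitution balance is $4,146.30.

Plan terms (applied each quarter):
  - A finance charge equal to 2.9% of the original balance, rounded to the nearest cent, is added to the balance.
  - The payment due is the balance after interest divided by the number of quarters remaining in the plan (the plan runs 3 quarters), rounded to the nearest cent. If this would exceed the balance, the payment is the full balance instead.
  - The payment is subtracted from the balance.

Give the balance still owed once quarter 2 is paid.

Quarter 1: $4,146.30 +$120.24 interest = $4,266.54; pay $1,422.18 → $2,844.36
Quarter 2: $2,844.36 +$120.24 interest = $2,964.60; pay $1,482.30 → $1,482.30

$1,482.30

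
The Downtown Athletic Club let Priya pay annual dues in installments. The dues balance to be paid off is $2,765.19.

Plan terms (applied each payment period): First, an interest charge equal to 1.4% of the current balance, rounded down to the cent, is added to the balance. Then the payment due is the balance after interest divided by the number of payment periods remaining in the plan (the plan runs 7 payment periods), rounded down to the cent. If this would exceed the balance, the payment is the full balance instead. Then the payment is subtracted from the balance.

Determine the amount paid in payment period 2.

$406.16

Payment period 1: opening $2,765.19; interest $38.71 → $2,803.90; payment $400.55; balance $2,403.35
Payment period 2: opening $2,403.35; interest $33.64 → $2,436.99; payment $406.16; balance $2,030.83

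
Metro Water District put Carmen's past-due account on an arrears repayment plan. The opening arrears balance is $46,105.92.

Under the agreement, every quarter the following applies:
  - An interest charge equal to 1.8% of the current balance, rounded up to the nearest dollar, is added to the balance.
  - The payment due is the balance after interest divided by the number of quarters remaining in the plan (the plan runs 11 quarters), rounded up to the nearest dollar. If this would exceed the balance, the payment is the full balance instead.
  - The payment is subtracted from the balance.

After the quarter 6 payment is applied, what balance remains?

$23,324.92

Quarter 1: $46,105.92 +$830.00 interest = $46,935.92; pay $4,267.00 → $42,668.92
Quarter 2: $42,668.92 +$769.00 interest = $43,437.92; pay $4,344.00 → $39,093.92
Quarter 3: $39,093.92 +$704.00 interest = $39,797.92; pay $4,422.00 → $35,375.92
Quarter 4: $35,375.92 +$637.00 interest = $36,012.92; pay $4,502.00 → $31,510.92
Quarter 5: $31,510.92 +$568.00 interest = $32,078.92; pay $4,583.00 → $27,495.92
Quarter 6: $27,495.92 +$495.00 interest = $27,990.92; pay $4,666.00 → $23,324.92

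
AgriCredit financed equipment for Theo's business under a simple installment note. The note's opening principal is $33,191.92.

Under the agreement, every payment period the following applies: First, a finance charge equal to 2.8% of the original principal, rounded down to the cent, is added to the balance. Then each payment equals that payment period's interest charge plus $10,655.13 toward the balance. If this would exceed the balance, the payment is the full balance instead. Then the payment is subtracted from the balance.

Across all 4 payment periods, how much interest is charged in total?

$3,717.48

Payment period 1: $33,191.92 +$929.37 interest = $34,121.29; pay $11,584.50 → $22,536.79
Payment period 2: $22,536.79 +$929.37 interest = $23,466.16; pay $11,584.50 → $11,881.66
Payment period 3: $11,881.66 +$929.37 interest = $12,811.03; pay $11,584.50 → $1,226.53
Payment period 4: $1,226.53 +$929.37 interest = $2,155.90; pay $2,155.90 → $0.00
Total interest: $929.37 + $929.37 + $929.37 + $929.37 = $3,717.48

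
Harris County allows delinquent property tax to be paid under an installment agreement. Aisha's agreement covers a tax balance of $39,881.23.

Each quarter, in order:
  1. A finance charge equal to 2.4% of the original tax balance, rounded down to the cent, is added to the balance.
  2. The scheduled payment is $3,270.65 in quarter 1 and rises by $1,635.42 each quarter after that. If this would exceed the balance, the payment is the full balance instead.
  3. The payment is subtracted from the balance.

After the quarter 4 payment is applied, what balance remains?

Quarter 1: $39,881.23 +$957.14 interest = $40,838.37; pay $3,270.65 → $37,567.72
Quarter 2: $37,567.72 +$957.14 interest = $38,524.86; pay $4,906.07 → $33,618.79
Quarter 3: $33,618.79 +$957.14 interest = $34,575.93; pay $6,541.49 → $28,034.44
Quarter 4: $28,034.44 +$957.14 interest = $28,991.58; pay $8,176.91 → $20,814.67

$20,814.67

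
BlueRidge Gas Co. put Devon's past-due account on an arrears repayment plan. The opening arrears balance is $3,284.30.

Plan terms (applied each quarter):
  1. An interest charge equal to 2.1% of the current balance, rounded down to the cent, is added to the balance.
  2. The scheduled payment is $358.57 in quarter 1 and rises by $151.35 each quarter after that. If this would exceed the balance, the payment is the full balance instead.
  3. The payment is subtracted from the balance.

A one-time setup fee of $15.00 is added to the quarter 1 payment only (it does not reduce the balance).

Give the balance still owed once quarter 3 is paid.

$1,939.89

Quarter 1: opening $3,284.30; interest $68.97 → $3,353.27; payment $358.57 (+ $15.00 fee); balance $2,994.70
Quarter 2: opening $2,994.70; interest $62.88 → $3,057.58; payment $509.92; balance $2,547.66
Quarter 3: opening $2,547.66; interest $53.50 → $2,601.16; payment $661.27; balance $1,939.89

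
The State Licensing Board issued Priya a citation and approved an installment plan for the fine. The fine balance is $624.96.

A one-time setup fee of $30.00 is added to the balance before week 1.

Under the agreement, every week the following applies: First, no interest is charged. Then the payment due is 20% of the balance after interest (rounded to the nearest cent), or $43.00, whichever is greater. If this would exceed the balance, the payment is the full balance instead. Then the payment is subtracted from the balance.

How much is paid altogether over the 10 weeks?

$654.96

Week 1: $654.96 − $130.99 → $523.97
Week 2: $523.97 − $104.79 → $419.18
Week 3: $419.18 − $83.84 → $335.34
Week 4: $335.34 − $67.07 → $268.27
Week 5: $268.27 − $53.65 → $214.62
Week 6: $214.62 − $43.00 → $171.62
Week 7: $171.62 − $43.00 → $128.62
Week 8: $128.62 − $43.00 → $85.62
Week 9: $85.62 − $43.00 → $42.62
Week 10: $42.62 − $42.62 → $0.00
Total paid: $654.96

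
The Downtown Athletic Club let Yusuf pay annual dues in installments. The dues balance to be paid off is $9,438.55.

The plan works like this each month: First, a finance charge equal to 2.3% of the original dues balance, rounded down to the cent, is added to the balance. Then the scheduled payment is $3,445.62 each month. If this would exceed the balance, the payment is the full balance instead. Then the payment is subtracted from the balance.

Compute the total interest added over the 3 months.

Month 1: opening $9,438.55; interest $217.08 → $9,655.63; payment $3,445.62; balance $6,210.01
Month 2: opening $6,210.01; interest $217.08 → $6,427.09; payment $3,445.62; balance $2,981.47
Month 3: opening $2,981.47; interest $217.08 → $3,198.55; payment $3,198.55; balance $0.00
Total interest: $217.08 + $217.08 + $217.08 = $651.24

$651.24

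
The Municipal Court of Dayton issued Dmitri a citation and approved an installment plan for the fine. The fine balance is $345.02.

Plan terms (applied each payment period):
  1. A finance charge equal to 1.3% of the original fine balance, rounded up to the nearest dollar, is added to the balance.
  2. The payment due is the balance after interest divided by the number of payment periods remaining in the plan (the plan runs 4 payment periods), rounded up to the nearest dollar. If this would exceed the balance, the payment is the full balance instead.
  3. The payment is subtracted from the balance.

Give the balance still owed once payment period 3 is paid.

$90.02

Payment period 1: opening $345.02; interest $5.00 → $350.02; payment $88.00; balance $262.02
Payment period 2: opening $262.02; interest $5.00 → $267.02; payment $90.00; balance $177.02
Payment period 3: opening $177.02; interest $5.00 → $182.02; payment $92.00; balance $90.02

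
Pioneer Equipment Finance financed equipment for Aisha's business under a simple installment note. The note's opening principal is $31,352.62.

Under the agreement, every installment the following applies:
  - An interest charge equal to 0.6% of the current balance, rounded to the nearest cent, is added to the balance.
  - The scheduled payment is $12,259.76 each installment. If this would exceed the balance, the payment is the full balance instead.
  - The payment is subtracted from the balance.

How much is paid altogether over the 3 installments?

$31,699.25

Installment 1: opening $31,352.62; interest $188.12 → $31,540.74; payment $12,259.76; balance $19,280.98
Installment 2: opening $19,280.98; interest $115.69 → $19,396.67; payment $12,259.76; balance $7,136.91
Installment 3: opening $7,136.91; interest $42.82 → $7,179.73; payment $7,179.73; balance $0.00
Total paid: $31,699.25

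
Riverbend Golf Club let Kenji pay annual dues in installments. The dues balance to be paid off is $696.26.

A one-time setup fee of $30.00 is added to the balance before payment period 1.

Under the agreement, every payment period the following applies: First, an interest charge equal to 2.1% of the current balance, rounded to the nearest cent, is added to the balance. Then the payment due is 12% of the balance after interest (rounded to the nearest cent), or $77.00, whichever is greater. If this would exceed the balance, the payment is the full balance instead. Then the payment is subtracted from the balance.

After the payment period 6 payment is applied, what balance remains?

Payment period 1: $726.26 +$15.25 interest = $741.51; pay $88.98 → $652.53
Payment period 2: $652.53 +$13.70 interest = $666.23; pay $79.95 → $586.28
Payment period 3: $586.28 +$12.31 interest = $598.59; pay $77.00 → $521.59
Payment period 4: $521.59 +$10.95 interest = $532.54; pay $77.00 → $455.54
Payment period 5: $455.54 +$9.57 interest = $465.11; pay $77.00 → $388.11
Payment period 6: $388.11 +$8.15 interest = $396.26; pay $77.00 → $319.26

$319.26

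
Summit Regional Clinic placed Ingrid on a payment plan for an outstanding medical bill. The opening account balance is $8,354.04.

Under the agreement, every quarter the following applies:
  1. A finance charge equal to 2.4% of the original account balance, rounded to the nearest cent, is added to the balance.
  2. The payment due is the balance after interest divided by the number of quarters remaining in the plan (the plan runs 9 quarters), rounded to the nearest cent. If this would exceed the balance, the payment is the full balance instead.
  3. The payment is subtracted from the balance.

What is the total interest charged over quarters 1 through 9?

Quarter 1: opening $8,354.04; interest $200.50 → $8,554.54; payment $950.50; balance $7,604.04
Quarter 2: opening $7,604.04; interest $200.50 → $7,804.54; payment $975.57; balance $6,828.97
Quarter 3: opening $6,828.97; interest $200.50 → $7,029.47; payment $1,004.21; balance $6,025.26
Quarter 4: opening $6,025.26; interest $200.50 → $6,225.76; payment $1,037.63; balance $5,188.13
Quarter 5: opening $5,188.13; interest $200.50 → $5,388.63; payment $1,077.73; balance $4,310.90
Quarter 6: opening $4,310.90; interest $200.50 → $4,511.40; payment $1,127.85; balance $3,383.55
Quarter 7: opening $3,383.55; interest $200.50 → $3,584.05; payment $1,194.68; balance $2,389.37
Quarter 8: opening $2,389.37; interest $200.50 → $2,589.87; payment $1,294.94; balance $1,294.93
Quarter 9: opening $1,294.93; interest $200.50 → $1,495.43; payment $1,495.43; balance $0.00
Total interest: $200.50 + $200.50 + $200.50 + $200.50 + $200.50 + $200.50 + $200.50 + $200.50 + $200.50 = $1,804.50

$1,804.50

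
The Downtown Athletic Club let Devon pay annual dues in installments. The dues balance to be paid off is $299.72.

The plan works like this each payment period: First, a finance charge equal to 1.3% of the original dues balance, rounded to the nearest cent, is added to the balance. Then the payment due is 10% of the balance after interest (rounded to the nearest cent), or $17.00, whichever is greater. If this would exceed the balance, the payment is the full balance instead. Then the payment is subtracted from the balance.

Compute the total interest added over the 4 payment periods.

Payment period 1: $299.72 +$3.90 interest = $303.62; pay $30.36 → $273.26
Payment period 2: $273.26 +$3.90 interest = $277.16; pay $27.72 → $249.44
Payment period 3: $249.44 +$3.90 interest = $253.34; pay $25.33 → $228.01
Payment period 4: $228.01 +$3.90 interest = $231.91; pay $23.19 → $208.72
Total interest: $3.90 + $3.90 + $3.90 + $3.90 = $15.60

$15.60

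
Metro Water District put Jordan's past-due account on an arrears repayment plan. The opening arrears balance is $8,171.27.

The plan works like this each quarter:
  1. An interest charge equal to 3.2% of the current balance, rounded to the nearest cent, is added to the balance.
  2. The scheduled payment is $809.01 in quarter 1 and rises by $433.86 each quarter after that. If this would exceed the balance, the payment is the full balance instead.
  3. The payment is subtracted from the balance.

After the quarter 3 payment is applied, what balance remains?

$5,160.09

# | Opening | Interest | Payment | End bal
1 | $8,171.27 | $261.48 | $809.01 | $7,623.74
2 | $7,623.74 | $243.96 | $1,242.87 | $6,624.83
3 | $6,624.83 | $211.99 | $1,676.73 | $5,160.09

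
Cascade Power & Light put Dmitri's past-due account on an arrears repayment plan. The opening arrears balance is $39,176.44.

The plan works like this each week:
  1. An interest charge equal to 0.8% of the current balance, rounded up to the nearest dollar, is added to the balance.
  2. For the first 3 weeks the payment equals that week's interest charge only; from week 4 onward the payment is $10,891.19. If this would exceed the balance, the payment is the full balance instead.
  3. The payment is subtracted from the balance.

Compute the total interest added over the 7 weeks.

$1,687.00

# | Opening | Interest | Payment | End bal
1 | $39,176.44 | $314.00 | $314.00 | $39,176.44
2 | $39,176.44 | $314.00 | $314.00 | $39,176.44
3 | $39,176.44 | $314.00 | $314.00 | $39,176.44
4 | $39,176.44 | $314.00 | $10,891.19 | $28,599.25
5 | $28,599.25 | $229.00 | $10,891.19 | $17,937.06
6 | $17,937.06 | $144.00 | $10,891.19 | $7,189.87
7 | $7,189.87 | $58.00 | $7,247.87 | $0.00
Total interest: $314.00 + $314.00 + $314.00 + $314.00 + $229.00 + $144.00 + $58.00 = $1,687.00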